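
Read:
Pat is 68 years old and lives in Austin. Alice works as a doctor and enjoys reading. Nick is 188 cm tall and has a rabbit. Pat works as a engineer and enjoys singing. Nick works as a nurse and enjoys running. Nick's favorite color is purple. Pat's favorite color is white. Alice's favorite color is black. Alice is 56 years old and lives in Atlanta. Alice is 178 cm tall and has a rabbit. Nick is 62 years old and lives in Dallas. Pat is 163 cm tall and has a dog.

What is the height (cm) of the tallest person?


Tallest: Nick at 188 cm

188


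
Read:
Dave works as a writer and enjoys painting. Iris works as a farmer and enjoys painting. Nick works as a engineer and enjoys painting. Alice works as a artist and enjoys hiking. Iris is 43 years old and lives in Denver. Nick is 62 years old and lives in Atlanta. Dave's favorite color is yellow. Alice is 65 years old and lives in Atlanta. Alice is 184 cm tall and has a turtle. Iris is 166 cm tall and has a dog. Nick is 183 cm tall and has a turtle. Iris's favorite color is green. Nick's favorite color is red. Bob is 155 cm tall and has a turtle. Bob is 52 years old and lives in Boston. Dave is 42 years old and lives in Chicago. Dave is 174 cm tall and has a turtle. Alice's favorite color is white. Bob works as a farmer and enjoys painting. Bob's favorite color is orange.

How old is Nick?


Nick is 62 years old

62


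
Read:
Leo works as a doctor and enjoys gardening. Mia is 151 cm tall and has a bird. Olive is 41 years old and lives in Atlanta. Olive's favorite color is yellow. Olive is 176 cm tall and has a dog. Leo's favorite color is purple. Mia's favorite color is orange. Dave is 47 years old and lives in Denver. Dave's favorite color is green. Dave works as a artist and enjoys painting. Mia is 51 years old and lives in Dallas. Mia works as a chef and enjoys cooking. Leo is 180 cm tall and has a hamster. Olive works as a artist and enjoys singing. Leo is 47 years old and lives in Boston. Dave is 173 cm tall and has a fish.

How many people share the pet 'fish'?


Count: 1

1


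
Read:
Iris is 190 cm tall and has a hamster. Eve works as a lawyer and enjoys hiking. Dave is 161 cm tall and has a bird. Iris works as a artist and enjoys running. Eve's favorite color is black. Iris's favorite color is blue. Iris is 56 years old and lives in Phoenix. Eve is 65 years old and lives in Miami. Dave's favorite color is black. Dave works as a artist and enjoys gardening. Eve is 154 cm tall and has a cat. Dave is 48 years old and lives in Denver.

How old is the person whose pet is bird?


Person with pet=bird is Dave, age 48

48


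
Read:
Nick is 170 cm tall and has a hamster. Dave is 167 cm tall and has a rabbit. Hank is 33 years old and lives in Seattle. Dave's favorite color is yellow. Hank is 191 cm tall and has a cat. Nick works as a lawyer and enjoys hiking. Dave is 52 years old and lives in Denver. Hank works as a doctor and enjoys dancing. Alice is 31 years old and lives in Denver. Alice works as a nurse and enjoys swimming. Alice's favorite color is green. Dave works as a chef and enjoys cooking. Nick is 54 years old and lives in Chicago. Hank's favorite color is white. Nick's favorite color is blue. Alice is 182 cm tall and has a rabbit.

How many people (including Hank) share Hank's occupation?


Hank is a doctor. Count = 1

1


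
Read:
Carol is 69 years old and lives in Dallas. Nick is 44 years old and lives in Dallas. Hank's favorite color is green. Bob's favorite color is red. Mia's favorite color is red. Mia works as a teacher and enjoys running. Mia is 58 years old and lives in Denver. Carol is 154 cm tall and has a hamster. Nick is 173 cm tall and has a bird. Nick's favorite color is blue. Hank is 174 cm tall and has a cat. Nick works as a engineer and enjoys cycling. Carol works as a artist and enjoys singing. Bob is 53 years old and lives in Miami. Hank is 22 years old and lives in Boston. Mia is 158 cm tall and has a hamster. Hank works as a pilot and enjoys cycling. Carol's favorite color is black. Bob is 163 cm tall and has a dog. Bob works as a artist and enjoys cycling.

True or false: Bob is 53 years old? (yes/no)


Bob is actually 53. yes

yes


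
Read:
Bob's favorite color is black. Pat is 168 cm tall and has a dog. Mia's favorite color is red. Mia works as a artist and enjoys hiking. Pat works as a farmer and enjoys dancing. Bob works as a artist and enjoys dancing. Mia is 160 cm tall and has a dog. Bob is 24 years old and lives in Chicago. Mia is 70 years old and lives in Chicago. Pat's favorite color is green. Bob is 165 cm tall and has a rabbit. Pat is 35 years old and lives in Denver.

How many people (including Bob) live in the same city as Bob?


Bob lives in Chicago. Count = 2

2


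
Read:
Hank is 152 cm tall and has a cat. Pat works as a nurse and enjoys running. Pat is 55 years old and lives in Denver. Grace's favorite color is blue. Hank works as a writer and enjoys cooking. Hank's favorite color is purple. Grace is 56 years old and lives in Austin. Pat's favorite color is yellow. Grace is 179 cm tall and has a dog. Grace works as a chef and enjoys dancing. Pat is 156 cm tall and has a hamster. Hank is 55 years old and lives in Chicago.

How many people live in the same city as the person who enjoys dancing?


Person with hobby dancing is Grace, city Austin. Count = 1

1


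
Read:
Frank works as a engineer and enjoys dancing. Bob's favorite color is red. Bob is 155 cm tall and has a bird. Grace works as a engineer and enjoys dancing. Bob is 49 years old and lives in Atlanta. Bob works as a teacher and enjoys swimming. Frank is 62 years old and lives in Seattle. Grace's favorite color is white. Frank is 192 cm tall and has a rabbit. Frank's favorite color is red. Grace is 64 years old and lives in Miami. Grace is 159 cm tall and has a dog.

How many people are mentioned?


People: Frank, Bob, Grace. Count = 3

3


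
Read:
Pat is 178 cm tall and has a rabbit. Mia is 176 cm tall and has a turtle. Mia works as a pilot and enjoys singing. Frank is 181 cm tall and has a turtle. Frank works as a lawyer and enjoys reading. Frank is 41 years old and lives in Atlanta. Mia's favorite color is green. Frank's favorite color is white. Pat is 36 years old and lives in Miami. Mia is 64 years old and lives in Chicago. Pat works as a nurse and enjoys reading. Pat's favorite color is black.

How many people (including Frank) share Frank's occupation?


Frank is a lawyer. Count = 1

1


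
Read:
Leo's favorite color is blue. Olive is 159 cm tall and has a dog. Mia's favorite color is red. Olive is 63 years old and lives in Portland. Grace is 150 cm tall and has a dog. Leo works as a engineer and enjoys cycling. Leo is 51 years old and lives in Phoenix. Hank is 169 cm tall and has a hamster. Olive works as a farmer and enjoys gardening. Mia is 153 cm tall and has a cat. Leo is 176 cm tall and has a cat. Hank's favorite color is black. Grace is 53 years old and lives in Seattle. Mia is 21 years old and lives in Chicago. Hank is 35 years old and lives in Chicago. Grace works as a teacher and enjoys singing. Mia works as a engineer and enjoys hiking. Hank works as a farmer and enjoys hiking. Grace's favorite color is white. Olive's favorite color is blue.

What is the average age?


Sum=223, n=5, avg=44.6

44.6


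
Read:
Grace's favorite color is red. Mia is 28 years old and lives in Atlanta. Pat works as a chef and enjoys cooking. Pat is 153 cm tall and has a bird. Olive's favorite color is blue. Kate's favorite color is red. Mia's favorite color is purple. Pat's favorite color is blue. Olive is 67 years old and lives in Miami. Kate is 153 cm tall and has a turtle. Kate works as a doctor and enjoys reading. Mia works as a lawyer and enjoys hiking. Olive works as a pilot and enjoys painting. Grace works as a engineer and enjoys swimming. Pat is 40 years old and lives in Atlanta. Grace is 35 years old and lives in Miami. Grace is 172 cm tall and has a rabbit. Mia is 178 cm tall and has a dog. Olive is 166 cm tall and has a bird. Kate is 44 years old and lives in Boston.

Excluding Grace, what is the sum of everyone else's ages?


Sum (excluding Grace): 179

179


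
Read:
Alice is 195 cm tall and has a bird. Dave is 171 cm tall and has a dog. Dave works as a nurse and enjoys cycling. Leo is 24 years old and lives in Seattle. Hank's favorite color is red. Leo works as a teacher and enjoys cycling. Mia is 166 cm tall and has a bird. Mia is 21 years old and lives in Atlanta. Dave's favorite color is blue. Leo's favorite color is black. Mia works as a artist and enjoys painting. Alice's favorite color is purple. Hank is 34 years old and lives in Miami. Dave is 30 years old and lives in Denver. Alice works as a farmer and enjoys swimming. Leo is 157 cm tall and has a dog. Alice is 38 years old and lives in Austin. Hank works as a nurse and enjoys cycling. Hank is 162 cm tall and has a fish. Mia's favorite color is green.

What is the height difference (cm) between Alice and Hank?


|195 - 162| = 33

33


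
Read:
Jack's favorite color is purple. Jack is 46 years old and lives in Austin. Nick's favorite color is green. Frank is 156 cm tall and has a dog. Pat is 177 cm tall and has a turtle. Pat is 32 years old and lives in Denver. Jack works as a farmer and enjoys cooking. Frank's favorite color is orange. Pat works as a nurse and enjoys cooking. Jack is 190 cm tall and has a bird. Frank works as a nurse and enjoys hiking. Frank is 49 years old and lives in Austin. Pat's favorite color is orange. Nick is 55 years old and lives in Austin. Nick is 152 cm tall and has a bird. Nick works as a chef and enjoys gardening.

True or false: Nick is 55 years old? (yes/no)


Nick is actually 55. yes

yes


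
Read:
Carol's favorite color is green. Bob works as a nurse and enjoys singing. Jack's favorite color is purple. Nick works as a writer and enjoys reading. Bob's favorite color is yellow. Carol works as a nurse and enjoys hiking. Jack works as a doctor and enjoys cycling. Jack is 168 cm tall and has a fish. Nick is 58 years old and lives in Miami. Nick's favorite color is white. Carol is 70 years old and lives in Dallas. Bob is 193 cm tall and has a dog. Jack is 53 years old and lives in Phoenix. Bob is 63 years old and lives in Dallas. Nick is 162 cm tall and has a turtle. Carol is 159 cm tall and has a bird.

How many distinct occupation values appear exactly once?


Unique occupation values: 2

2


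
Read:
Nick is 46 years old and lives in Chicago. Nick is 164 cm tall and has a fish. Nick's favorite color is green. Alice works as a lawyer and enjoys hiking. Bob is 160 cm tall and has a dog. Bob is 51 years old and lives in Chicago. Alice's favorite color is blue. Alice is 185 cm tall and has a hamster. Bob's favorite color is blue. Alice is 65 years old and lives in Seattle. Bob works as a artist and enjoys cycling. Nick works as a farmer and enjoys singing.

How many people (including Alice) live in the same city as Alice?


Alice lives in Seattle. Count = 1

1


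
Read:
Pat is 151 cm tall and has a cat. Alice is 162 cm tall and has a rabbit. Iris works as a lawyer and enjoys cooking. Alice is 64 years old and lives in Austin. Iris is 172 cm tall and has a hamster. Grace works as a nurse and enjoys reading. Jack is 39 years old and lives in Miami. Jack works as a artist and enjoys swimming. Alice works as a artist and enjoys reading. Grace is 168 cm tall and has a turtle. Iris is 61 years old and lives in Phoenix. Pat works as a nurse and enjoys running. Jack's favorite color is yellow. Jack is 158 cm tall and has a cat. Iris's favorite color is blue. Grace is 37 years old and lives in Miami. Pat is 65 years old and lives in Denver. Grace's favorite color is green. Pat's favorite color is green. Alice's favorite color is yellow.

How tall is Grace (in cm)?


Grace is 168 cm tall

168


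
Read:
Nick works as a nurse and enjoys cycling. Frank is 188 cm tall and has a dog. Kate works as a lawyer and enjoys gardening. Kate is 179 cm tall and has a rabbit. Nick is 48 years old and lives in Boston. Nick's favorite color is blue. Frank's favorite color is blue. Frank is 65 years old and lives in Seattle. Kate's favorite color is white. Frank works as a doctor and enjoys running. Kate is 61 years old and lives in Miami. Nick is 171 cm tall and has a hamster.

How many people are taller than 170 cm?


Taller than 170: 3

3


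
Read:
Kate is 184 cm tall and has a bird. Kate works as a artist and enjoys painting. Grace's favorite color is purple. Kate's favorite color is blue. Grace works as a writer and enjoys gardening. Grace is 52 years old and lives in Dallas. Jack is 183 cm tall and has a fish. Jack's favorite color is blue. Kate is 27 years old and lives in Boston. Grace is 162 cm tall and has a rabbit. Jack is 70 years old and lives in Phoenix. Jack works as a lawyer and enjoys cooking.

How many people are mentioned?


People: Jack, Grace, Kate. Count = 3

3


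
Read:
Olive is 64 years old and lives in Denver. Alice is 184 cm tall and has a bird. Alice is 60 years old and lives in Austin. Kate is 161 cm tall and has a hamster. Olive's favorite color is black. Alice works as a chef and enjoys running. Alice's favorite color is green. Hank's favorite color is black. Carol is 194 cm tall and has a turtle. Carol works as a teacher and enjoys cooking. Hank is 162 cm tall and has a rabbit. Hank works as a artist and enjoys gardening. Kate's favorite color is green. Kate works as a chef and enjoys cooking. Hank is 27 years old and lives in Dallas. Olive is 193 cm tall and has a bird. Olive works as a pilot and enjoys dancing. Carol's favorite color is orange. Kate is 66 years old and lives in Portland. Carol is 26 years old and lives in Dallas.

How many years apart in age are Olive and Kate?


64 vs 66, diff = 2

2


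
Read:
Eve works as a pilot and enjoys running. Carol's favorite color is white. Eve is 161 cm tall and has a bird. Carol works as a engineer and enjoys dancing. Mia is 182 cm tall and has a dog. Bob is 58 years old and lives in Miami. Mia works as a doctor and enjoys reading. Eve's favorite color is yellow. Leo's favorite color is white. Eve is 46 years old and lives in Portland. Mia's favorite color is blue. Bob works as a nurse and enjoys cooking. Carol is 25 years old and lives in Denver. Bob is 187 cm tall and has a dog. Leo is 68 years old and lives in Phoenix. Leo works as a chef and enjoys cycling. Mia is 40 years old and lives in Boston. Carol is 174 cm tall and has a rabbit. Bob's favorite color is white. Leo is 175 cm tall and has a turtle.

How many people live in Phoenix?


Count in Phoenix: 1

1


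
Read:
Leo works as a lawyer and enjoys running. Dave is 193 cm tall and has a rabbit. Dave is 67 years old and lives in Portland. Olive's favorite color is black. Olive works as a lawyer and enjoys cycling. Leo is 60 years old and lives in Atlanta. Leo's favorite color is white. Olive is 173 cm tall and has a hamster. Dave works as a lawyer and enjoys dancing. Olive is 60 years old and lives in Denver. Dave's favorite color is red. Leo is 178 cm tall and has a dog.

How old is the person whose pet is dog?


Person with pet=dog is Leo, age 60

60


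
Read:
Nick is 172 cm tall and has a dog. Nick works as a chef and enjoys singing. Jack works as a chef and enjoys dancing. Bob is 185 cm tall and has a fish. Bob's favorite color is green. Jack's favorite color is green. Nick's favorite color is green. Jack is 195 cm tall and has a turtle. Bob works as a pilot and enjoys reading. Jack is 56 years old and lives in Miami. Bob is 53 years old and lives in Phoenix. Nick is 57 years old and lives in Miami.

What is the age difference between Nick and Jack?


|57 - 56| = 1

1


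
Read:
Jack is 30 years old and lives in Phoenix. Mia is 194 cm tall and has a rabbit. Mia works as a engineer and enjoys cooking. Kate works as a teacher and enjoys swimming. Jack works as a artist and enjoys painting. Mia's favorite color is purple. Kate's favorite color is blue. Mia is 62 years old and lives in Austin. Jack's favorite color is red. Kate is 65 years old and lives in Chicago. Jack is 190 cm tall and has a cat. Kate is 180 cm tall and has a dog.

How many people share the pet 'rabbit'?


Count: 1

1


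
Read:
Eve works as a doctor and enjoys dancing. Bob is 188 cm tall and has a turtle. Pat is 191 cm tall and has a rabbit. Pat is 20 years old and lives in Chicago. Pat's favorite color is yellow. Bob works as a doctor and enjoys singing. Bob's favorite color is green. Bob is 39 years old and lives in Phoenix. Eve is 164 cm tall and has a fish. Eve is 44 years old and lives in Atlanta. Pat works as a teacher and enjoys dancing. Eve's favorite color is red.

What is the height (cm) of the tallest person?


Tallest: Pat at 191 cm

191


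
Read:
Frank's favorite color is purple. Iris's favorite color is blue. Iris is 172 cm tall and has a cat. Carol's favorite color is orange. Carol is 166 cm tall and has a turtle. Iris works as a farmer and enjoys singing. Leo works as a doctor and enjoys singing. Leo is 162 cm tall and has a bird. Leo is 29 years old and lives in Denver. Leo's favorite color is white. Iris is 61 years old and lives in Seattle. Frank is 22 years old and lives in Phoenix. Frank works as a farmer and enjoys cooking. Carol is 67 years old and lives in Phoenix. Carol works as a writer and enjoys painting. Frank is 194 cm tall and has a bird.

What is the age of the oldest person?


Oldest: Carol at 67

67


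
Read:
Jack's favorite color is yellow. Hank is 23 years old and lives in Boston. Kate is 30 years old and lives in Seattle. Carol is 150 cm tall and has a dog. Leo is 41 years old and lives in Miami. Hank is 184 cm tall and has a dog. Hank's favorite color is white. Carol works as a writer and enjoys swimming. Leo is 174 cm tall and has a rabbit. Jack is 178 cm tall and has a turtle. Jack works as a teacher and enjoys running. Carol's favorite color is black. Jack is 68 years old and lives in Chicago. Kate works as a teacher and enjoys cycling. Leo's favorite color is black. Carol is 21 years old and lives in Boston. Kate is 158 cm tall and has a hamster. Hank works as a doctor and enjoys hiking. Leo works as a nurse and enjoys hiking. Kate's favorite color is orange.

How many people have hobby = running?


Count: 1

1


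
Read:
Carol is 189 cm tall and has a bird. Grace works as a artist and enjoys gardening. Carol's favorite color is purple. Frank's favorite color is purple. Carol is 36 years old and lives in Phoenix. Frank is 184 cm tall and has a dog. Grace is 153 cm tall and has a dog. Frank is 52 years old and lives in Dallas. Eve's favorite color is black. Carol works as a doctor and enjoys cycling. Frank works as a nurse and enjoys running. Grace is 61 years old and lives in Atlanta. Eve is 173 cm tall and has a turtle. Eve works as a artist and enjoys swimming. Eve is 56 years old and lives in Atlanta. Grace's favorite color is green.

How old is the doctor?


The doctor is Carol, age 36

36


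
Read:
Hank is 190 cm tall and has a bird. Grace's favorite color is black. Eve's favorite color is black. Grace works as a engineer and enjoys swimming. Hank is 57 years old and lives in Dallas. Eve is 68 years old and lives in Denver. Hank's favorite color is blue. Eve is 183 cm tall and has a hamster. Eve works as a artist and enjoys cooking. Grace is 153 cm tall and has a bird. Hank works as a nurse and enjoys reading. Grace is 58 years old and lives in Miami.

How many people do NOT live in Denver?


Not in Denver: 2

2


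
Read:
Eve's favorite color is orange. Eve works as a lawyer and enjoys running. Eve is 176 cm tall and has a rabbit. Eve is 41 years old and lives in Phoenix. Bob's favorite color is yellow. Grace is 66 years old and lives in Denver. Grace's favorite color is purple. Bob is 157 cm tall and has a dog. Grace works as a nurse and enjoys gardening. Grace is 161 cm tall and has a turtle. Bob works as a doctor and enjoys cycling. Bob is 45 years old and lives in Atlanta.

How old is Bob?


Bob is 45 years old

45


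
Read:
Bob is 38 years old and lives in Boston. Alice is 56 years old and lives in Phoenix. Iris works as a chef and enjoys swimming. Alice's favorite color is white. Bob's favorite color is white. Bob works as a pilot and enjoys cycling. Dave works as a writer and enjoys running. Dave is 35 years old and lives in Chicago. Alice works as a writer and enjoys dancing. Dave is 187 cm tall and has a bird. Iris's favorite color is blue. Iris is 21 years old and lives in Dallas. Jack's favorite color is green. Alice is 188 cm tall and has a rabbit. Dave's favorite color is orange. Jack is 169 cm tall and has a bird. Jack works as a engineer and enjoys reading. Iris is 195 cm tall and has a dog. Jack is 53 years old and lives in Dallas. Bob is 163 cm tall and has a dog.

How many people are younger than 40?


Filter: 3

3


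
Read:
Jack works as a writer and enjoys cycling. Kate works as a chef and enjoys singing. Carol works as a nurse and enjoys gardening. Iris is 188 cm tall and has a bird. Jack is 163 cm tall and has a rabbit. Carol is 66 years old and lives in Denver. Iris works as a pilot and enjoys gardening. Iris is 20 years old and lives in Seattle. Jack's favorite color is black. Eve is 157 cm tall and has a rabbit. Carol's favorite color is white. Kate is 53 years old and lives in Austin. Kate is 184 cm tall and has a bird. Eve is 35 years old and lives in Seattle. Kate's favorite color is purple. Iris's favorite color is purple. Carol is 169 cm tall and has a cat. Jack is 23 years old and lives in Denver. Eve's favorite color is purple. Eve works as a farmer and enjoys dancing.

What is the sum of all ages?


35+53+66+23+20 = 197

197


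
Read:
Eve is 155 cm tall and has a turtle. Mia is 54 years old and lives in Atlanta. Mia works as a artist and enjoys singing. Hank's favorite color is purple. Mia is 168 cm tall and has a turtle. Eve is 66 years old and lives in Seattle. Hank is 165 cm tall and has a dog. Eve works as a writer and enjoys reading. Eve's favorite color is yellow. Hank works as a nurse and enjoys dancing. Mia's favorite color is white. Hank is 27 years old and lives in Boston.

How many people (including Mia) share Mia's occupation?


Mia is a artist. Count = 1

1


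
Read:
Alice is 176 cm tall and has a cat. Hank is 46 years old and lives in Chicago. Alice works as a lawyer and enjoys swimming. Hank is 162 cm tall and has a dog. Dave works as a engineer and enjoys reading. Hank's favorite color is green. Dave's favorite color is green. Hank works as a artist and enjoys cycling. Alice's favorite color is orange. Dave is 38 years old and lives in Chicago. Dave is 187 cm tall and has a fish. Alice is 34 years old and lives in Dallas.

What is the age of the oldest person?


Oldest: Hank at 46

46


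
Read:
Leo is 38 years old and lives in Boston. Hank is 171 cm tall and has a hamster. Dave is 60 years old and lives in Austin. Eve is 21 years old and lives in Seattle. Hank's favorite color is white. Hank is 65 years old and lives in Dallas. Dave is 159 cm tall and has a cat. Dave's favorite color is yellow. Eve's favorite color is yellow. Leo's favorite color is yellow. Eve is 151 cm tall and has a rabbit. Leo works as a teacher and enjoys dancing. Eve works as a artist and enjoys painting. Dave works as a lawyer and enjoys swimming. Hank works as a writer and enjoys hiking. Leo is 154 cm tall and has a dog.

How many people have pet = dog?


Count: 1

1


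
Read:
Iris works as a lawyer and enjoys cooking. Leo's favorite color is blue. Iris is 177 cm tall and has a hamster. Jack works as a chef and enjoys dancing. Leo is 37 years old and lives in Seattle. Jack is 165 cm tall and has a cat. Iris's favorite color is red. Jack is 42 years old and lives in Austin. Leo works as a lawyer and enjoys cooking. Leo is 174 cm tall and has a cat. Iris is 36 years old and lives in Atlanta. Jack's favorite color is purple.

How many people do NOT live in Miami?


Not in Miami: 3

3


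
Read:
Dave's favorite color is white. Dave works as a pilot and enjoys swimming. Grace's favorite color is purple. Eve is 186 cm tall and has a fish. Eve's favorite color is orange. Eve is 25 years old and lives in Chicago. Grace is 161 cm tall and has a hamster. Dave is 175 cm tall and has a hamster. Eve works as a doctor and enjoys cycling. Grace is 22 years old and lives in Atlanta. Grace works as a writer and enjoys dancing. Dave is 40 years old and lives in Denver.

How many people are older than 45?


Filter: 0

0


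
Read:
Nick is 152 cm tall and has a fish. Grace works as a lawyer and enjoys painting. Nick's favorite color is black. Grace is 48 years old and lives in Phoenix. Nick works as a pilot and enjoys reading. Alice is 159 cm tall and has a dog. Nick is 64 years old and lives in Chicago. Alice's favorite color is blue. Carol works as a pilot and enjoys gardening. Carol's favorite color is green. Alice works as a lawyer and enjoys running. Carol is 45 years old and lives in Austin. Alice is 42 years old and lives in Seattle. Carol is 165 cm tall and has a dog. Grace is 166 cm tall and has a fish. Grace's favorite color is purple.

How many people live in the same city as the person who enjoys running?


Person with hobby running is Alice, city Seattle. Count = 1

1


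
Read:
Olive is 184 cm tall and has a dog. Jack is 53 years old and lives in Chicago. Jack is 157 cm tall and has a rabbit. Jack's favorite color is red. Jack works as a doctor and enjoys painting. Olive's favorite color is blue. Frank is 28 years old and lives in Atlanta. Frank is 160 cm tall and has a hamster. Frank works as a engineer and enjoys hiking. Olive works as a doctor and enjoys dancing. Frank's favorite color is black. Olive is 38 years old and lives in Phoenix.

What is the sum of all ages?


28+53+38 = 119

119


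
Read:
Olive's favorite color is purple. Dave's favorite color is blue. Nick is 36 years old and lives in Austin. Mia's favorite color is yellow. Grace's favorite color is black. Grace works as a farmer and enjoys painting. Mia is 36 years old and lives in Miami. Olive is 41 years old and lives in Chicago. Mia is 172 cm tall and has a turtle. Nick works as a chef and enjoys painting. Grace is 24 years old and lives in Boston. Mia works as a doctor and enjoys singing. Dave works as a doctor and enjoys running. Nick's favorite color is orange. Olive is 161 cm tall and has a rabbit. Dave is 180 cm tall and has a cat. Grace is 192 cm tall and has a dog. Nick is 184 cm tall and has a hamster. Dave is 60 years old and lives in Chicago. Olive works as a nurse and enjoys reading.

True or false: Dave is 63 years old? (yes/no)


Dave is actually 60. no

no


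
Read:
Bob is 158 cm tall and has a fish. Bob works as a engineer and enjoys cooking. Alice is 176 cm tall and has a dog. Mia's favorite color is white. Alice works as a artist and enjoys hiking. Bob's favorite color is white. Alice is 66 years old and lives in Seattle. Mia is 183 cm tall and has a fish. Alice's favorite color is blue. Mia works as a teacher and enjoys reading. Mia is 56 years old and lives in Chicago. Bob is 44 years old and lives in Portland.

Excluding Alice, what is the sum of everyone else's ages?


Sum (excluding Alice): 100

100


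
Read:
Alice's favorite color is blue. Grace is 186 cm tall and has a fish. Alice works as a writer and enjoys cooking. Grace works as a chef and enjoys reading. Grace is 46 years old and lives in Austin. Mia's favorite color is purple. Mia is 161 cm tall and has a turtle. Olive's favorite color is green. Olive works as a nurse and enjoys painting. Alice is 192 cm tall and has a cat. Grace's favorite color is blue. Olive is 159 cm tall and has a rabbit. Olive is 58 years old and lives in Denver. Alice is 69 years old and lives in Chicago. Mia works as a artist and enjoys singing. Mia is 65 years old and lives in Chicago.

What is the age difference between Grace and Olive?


|46 - 58| = 12

12


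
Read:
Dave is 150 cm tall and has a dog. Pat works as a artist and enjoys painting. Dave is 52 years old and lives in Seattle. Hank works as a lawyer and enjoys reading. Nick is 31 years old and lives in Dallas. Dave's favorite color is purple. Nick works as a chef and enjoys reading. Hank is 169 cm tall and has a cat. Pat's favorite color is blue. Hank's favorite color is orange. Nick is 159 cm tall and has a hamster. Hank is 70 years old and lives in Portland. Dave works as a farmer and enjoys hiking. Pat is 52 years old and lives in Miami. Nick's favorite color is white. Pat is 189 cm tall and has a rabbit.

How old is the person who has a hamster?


Person with hamster is Nick, age 31

31


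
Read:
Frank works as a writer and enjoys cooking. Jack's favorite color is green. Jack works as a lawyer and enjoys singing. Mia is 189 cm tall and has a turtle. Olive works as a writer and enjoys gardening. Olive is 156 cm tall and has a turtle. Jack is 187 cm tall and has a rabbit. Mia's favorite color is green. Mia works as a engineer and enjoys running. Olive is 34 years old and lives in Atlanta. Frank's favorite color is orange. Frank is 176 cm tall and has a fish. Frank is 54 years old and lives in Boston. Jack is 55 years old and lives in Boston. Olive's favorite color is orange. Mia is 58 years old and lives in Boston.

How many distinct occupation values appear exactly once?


Unique occupation values: 2

2


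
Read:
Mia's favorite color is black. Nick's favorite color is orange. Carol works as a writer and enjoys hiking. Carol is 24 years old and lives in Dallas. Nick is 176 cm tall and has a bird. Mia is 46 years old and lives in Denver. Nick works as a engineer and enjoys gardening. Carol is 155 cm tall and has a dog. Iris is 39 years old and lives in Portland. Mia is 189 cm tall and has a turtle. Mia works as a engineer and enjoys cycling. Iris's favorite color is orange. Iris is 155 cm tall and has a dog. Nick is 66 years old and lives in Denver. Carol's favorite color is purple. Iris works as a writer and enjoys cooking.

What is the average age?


Sum=175, n=4, avg=43.75

43.75


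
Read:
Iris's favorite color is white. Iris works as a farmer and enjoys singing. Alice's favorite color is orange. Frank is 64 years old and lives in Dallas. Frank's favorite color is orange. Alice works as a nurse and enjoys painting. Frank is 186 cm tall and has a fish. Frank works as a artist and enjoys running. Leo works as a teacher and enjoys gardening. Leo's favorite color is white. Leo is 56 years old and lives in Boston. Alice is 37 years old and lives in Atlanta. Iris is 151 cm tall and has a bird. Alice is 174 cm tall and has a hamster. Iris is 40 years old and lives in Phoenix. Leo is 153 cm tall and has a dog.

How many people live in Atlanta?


Count in Atlanta: 1

1


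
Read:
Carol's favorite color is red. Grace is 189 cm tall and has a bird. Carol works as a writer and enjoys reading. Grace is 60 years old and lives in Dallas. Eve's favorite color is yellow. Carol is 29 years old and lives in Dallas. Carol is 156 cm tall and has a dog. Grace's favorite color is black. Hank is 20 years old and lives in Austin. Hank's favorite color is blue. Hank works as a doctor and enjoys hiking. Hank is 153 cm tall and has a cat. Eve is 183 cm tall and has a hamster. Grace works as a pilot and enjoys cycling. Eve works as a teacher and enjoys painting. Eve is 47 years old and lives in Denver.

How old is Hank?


Hank is 20 years old

20


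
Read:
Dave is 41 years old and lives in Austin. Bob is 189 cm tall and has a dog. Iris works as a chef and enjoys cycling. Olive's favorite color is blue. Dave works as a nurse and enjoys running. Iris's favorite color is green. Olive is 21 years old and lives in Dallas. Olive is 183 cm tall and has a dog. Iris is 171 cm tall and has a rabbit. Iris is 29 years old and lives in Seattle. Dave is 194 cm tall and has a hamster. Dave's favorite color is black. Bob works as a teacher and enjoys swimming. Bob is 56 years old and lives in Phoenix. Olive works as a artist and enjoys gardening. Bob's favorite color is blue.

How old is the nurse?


The nurse is Dave, age 41

41


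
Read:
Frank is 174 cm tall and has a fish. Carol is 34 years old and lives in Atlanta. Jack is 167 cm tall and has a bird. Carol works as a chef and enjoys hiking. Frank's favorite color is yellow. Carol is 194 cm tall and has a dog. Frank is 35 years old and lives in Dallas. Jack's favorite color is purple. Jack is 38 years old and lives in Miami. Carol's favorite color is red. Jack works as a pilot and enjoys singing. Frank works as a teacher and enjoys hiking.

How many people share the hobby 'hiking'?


Count: 2

2


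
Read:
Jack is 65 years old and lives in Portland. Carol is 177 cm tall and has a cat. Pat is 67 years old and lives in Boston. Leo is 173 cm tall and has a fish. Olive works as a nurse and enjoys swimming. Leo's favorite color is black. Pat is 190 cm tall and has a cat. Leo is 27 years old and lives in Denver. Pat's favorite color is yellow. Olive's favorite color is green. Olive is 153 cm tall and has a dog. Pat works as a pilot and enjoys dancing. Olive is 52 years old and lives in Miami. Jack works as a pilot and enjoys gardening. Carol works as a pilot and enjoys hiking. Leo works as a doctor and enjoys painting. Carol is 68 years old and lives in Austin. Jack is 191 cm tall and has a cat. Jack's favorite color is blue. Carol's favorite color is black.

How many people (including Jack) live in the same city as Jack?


Jack lives in Portland. Count = 1

1


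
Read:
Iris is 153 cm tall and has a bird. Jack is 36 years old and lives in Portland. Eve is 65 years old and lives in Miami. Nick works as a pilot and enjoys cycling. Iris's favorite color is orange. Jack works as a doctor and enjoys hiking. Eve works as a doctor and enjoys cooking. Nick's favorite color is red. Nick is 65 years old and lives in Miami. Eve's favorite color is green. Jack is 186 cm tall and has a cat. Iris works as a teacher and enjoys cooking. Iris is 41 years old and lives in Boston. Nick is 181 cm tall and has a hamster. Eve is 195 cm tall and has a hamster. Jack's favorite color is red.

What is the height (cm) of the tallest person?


Tallest: Eve at 195 cm

195


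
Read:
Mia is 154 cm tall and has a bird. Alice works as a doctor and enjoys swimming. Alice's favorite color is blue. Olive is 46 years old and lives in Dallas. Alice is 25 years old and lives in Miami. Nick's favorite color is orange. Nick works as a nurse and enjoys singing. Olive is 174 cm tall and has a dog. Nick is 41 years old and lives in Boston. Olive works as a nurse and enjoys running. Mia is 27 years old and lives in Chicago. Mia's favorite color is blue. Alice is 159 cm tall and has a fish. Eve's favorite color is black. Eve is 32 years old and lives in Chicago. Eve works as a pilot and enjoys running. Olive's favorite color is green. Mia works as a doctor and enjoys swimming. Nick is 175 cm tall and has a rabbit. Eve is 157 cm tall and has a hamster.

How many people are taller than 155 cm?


Taller than 155: 4

4


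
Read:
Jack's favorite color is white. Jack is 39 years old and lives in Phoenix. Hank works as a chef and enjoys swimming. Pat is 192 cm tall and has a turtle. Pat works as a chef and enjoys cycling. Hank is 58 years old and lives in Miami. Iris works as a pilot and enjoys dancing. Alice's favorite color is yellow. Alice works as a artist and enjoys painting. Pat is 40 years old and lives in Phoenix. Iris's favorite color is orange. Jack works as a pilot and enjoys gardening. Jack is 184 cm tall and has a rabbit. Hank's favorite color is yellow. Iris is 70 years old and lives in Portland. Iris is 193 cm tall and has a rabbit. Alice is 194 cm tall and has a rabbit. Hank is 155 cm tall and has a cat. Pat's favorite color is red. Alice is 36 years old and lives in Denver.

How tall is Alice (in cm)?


Alice is 194 cm tall

194


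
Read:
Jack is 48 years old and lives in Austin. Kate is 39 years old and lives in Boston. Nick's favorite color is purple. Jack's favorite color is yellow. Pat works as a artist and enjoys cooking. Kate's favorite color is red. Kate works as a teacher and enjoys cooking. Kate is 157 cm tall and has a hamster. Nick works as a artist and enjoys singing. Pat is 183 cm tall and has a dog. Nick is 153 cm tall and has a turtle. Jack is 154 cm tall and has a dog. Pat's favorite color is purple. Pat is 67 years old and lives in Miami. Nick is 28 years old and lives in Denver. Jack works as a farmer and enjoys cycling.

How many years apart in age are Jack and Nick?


48 vs 28, diff = 20

20


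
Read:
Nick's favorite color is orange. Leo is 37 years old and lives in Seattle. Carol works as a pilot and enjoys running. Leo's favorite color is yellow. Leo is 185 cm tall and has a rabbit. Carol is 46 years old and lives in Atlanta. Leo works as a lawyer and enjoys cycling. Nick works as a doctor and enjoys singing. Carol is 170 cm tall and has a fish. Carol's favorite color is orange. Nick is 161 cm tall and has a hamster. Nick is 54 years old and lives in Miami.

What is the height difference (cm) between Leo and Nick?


|185 - 161| = 24

24


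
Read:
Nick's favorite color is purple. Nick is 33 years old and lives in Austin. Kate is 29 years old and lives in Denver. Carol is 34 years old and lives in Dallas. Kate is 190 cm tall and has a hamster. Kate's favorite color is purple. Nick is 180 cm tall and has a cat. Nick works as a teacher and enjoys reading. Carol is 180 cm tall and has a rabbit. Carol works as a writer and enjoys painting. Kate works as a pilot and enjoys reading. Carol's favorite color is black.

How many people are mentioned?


People: Nick, Carol, Kate. Count = 3

3


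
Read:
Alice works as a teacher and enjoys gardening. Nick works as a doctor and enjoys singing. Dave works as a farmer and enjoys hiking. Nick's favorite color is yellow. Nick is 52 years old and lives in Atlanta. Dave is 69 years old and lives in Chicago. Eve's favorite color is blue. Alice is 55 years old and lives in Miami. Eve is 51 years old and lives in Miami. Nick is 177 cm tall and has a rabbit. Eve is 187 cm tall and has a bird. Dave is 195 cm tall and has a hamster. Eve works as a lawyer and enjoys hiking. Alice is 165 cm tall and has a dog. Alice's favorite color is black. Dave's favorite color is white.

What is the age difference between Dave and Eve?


|69 - 51| = 18

18


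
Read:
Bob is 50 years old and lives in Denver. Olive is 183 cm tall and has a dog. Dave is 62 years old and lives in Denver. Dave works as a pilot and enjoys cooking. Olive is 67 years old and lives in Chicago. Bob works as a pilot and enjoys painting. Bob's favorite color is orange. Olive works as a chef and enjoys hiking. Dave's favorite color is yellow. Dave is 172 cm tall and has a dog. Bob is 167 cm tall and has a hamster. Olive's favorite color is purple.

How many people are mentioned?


People: Bob, Dave, Olive. Count = 3

3


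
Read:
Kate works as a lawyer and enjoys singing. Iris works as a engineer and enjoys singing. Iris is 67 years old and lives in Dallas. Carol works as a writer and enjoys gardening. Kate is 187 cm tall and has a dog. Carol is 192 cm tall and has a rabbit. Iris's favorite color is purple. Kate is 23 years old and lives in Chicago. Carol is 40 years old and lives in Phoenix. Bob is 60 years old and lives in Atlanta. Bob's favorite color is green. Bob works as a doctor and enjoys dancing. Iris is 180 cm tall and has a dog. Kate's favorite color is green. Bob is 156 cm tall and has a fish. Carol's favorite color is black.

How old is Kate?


Kate is 23 years old

23


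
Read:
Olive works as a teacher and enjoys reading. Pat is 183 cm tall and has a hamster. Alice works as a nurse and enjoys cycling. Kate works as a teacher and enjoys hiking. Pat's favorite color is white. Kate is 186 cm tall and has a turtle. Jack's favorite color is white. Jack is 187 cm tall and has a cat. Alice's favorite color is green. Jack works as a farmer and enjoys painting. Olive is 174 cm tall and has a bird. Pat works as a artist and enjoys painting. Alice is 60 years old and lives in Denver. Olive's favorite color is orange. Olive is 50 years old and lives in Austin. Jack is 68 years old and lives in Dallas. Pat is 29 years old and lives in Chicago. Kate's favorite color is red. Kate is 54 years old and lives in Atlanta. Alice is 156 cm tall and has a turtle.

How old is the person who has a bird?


Person with bird is Olive, age 50

50
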